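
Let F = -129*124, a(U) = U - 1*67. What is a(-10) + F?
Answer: -16073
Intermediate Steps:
a(U) = -67 + U (a(U) = U - 67 = -67 + U)
F = -15996
a(-10) + F = (-67 - 10) - 15996 = -77 - 15996 = -16073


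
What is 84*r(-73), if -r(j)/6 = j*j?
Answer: -2685816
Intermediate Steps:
r(j) = -6*j² (r(j) = -6*j*j = -6*j²)
84*r(-73) = 84*(-6*(-73)²) = 84*(-6*5329) = 84*(-31974) = -2685816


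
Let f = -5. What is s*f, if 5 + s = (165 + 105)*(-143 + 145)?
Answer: -2675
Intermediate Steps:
s = 535 (s = -5 + (165 + 105)*(-143 + 145) = -5 + 270*2 = -5 + 540 = 535)
s*f = 535*(-5) = -2675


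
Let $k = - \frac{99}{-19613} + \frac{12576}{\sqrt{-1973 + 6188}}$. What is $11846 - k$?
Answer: $\frac{21121409}{1783} - \frac{4192 \sqrt{4215}}{1405} \approx 11652.0$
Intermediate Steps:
$k = \frac{9}{1783} + \frac{4192 \sqrt{4215}}{1405}$ ($k = \left(-99\right) \left(- \frac{1}{19613}\right) + \frac{12576}{\sqrt{4215}} = \frac{9}{1783} + 12576 \frac{\sqrt{4215}}{4215} = \frac{9}{1783} + \frac{4192 \sqrt{4215}}{1405} \approx 193.71$)
$11846 - k = 11846 - \left(\frac{9}{1783} + \frac{4192 \sqrt{4215}}{1405}\right) = \frac{21121409}{1783} - \frac{4192 \sqrt{4215}}{1405}$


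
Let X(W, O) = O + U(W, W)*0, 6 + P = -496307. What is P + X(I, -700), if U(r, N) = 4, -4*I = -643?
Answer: -497013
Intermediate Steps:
I = 643/4 (I = -¼*(-643) = 643/4 ≈ 160.75)
P = -496313 (P = -6 - 496307 = -496313)
X(W, O) = O (X(W, O) = O + 4*0 = O + 0 = O)
P + X(I, -700) = -496313 - 700 = -497013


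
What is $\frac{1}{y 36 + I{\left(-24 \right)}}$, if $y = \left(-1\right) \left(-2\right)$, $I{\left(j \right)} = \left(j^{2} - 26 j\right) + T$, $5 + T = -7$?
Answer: $\frac{1}{1260} \approx 0.00079365$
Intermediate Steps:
$T = -12$ ($T = -5 - 7 = -12$)
$I{\left(j \right)} = -12 + j^{2} - 26 j$ ($I{\left(j \right)} = \left(j^{2} - 26 j\right) - 12 = -12 + j^{2} - 26 j$)
$y = 2$
$\frac{1}{y 36 + I{\left(-24 \right)}} = \frac{1}{2 \cdot 36 - \left(-612 - 576\right)} = \frac{1}{72 + \left(-12 + 576 + 624\right)} = \frac{1}{72 + 1188} = \frac{1}{1260}$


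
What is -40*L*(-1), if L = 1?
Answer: 40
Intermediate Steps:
-40*L*(-1) = -40*(-1) = 40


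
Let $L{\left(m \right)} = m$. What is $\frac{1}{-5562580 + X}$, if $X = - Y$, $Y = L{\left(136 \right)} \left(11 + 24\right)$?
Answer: $- \frac{1}{5567340} \approx -1.7962 \cdot 10^{-7}$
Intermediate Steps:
$Y = 4760$ ($Y = 136 \left(11 + 24\right) = 136 \cdot 35 = 4760$)
$X = -4760$ ($X = \left(-1\right) 4760 = -4760$)
$\frac{1}{-5562580 + X} = \frac{1}{-5562580 - 4760} = \frac{1}{-5567340} = - \frac{1}{5567340}$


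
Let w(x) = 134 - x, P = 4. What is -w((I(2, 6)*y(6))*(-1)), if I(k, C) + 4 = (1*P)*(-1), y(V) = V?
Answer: -86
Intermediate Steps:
I(k, C) = -8 (I(k, C) = -4 + (1*4)*(-1) = -4 + 4*(-1) = -4 - 4 = -8)
-w((I(2, 6)*y(6))*(-1)) = -(134 - (-8*6)*(-1)) = -(134 - (-48)*(-1)) = -(134 - 1*48) = -(134 - 48) = -1*86 = -86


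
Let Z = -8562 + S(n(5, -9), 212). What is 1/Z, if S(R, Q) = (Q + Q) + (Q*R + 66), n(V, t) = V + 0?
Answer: -1/7012 ≈ -0.00014261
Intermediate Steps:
n(V, t) = V
S(R, Q) = 66 + 2*Q + Q*R (S(R, Q) = 2*Q + (66 + Q*R) = 66 + 2*Q + Q*R)
Z = -7012 (Z = -8562 + (66 + 2*212 + 212*5) = -8562 + (66 + 424 + 1060) = -8562 + 1550 = -7012)
1/Z = 1/(-7012) = -1/7012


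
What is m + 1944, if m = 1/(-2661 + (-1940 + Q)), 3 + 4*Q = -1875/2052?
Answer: 24476926536/12591013 ≈ 1944.0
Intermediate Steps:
Q = -2677/2736 (Q = -¾ + (-1875/2052)/4 = -¾ + (-1875*1/2052)/4 = -¾ + (¼)*(-625/684) = -¾ - 625/2736 = -2677/2736 ≈ -0.97844)
m = -2736/12591013 (m = 1/(-2661 + (-1940 - 2677/2736)) = 1/(-2661 - 5310517/2736) = 1/(-12591013/2736) = -2736/12591013 ≈ -0.00021730)
m + 1944 = -2736/12591013 + 1944 = 24476926536/12591013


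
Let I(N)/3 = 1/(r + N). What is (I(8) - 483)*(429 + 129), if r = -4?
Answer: -538191/2 ≈ -2.6910e+5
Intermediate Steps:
I(N) = 3/(-4 + N)
(I(8) - 483)*(429 + 129) = (3/(-4 + 8) - 483)*(429 + 129) = (3/4 - 483)*558 = (3*(¼) - 483)*558 = (¾ - 483)*558 = -1929/4*558 = -538191/2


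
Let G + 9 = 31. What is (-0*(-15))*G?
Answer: 0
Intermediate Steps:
G = 22 (G = -9 + 31 = 22)
(-0*(-15))*G = -0*(-15)*22 = -36*0*22 = 0*22 = 0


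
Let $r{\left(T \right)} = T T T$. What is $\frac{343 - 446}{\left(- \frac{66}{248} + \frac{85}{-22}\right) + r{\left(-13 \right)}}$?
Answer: $\frac{140492}{3002341} \approx 0.046794$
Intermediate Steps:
$r{\left(T \right)} = T^{3}$ ($r{\left(T \right)} = T^{2} T = T^{3}$)
$\frac{343 - 446}{\left(- \frac{66}{248} + \frac{85}{-22}\right) + r{\left(-13 \right)}} = \frac{343 - 446}{\left(- \frac{66}{248} + \frac{85}{-22}\right) + \left(-13\right)^{3}} = - \frac{103}{\left(\left(-66\right) \frac{1}{248} + 85 \left(- \frac{1}{22}\right)\right) - 2197} = - \frac{103}{\left(- \frac{33}{124} - \frac{85}{22}\right) - 2197} = - \frac{103}{- \frac{5633}{1364} - 2197} = - \frac{103}{- \frac{3002341}{1364}} = \left(-103\right) \left(- \frac{1364}{3002341}\right) = \frac{140492}{3002341}$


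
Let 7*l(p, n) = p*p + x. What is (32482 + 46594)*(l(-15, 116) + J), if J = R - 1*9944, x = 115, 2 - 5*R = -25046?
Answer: -13522312304/35 ≈ -3.8635e+8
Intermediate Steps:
R = 25048/5 (R = ⅖ - ⅕*(-25046) = ⅖ + 25046/5 = 25048/5 ≈ 5009.6)
J = -24672/5 (J = 25048/5 - 1*9944 = 25048/5 - 9944 = -24672/5 ≈ -4934.4)
l(p, n) = 115/7 + p²/7 (l(p, n) = (p*p + 115)/7 = (p² + 115)/7 = (115 + p²)/7 = 115/7 + p²/7)
(32482 + 46594)*(l(-15, 116) + J) = (32482 + 46594)*((115/7 + (⅐)*(-15)²) - 24672/5) = 79076*((115/7 + (⅐)*225) - 24672/5) = 79076*((115/7 + 225/7) - 24672/5) = 79076*(340/7 - 24672/5) = 79076*(-171004/35) = -13522312304/35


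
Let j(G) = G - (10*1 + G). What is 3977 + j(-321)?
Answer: 3967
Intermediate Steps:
j(G) = -10 (j(G) = G - (10 + G) = G + (-10 - G) = -10)
3977 + j(-321) = 3977 - 10 = 3967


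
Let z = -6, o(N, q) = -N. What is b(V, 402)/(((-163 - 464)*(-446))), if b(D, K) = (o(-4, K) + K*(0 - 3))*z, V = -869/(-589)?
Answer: 1202/46607 ≈ 0.025790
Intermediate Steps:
V = 869/589 (V = -869*(-1/589) = 869/589 ≈ 1.4754)
b(D, K) = -24 + 18*K (b(D, K) = (-1*(-4) + K*(0 - 3))*(-6) = (4 + K*(-3))*(-6) = (4 - 3*K)*(-6) = -24 + 18*K)
b(V, 402)/(((-163 - 464)*(-446))) = (-24 + 18*402)/(((-163 - 464)*(-446))) = (-24 + 7236)/((-627*(-446))) = 7212/279642 = 7212*(1/279642) = 1202/46607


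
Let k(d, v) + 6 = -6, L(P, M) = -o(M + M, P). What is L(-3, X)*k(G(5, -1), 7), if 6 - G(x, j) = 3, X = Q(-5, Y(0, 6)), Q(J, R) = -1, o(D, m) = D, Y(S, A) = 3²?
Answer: -24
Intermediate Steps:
Y(S, A) = 9
X = -1
L(P, M) = -2*M (L(P, M) = -(M + M) = -2*M)
G(x, j) = 3 (G(x, j) = 6 - 1*3 = 6 - 3 = 3)
k(d, v) = -12 (k(d, v) = -6 - 6 = -12)
L(-3, X)*k(G(5, -1), 7) = -2*(-1)*(-12) = 2*(-12) = -24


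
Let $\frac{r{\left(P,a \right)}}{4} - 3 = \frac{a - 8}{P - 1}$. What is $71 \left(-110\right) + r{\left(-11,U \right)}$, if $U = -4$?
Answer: $-7794$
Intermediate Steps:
$r{\left(P,a \right)} = 12 + \frac{4 \left(-8 + a\right)}{-1 + P}$ ($r{\left(P,a \right)} = 12 + 4 \frac{a - 8}{P - 1} = 12 + 4 \frac{-8 + a}{-1 + P} = 12 + \frac{4 \left(-8 + a\right)}{-1 + P}$)
$71 \left(-110\right) + r{\left(-11,U \right)} = 71 \left(-110\right) + \frac{4 \left(-11 - 4 + 3 \left(-11\right)\right)}{-1 - 11} = -7810 + \frac{4 \left(-11 - 4 - 33\right)}{-12} = -7810 + 4 \left(- \frac{1}{12}\right) \left(-48\right) = -7810 + 16 = -7794$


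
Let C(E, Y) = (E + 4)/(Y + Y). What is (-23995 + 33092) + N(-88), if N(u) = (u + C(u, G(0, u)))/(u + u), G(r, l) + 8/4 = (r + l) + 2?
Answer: 70451019/7744 ≈ 9097.5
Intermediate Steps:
G(r, l) = l + r (G(r, l) = -2 + ((r + l) + 2) = -2 + ((l + r) + 2) = -2 + (2 + l + r) = l + r)
C(E, Y) = (4 + E)/(2*Y) (C(E, Y) = (4 + E)/((2*Y)) = (4 + E)*(1/(2*Y)) = (4 + E)/(2*Y))
N(u) = (u + (4 + u)/(2*u))/(2*u) (N(u) = (u + (4 + u)/(2*(u + 0)))/(u + u) = (u + (4 + u)/(2*u))/((2*u)) = (u + (4 + u)/(2*u))*(1/(2*u)) = (u + (4 + u)/(2*u))/(2*u))
(-23995 + 33092) + N(-88) = (-23995 + 33092) + (1/4)*(4 - 88 + 2*(-88)**2)/(-88)**2 = 9097 + (1/4)*(1/7744)*(4 - 88 + 2*7744) = 9097 + (1/4)*(1/7744)*(4 - 88 + 15488) = 9097 + (1/4)*(1/7744)*15404 = 9097 + 3851/7744 = 70451019/7744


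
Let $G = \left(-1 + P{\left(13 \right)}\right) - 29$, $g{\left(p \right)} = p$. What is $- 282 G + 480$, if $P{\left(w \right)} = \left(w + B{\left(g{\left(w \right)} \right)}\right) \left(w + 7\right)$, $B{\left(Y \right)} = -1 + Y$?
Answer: $-132060$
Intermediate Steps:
$P{\left(w \right)} = \left(-1 + 2 w\right) \left(7 + w\right)$ ($P{\left(w \right)} = \left(w + \left(-1 + w\right)\right) \left(w + 7\right) = \left(-1 + 2 w\right) \left(7 + w\right)$)
$G = 470$ ($G = \left(-1 + \left(-7 + 2 \cdot 13^{2} + 13 \cdot 13\right)\right) - 29 = \left(-1 + \left(-7 + 2 \cdot 169 + 169\right)\right) - 29 = \left(-1 + \left(-7 + 338 + 169\right)\right) - 29 = \left(-1 + 500\right) - 29 = 499 - 29 = 470$)
$- 282 G + 480 = \left(-282\right) 470 + 480 = -132540 + 480 = -132060$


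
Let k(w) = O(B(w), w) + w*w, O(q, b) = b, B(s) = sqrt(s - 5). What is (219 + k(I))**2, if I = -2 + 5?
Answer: 53361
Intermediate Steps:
B(s) = sqrt(-5 + s)
I = 3
k(w) = w + w**2 (k(w) = w + w*w = w + w**2)
(219 + k(I))**2 = (219 + 3*(1 + 3))**2 = (219 + 3*4)**2 = (219 + 12)**2 = 231**2 = 53361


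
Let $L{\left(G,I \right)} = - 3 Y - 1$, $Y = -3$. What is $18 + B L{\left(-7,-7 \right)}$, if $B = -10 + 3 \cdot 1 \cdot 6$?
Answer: $82$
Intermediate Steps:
$L{\left(G,I \right)} = 8$ ($L{\left(G,I \right)} = \left(-3\right) \left(-3\right) - 1 = 9 - 1 = 8$)
$B = 8$ ($B = -10 + 3 \cdot 6 = -10 + 18 = 8$)
$18 + B L{\left(-7,-7 \right)} = 18 + 8 \cdot 8 = 18 + 64 = 82$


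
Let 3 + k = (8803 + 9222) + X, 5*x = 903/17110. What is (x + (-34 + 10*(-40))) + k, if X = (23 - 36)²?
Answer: 1519112253/85550 ≈ 17757.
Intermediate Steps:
X = 169 (X = (-13)² = 169)
x = 903/85550 (x = (903/17110)/5 = (903*(1/17110))/5 = (⅕)*(903/17110) = 903/85550 ≈ 0.010555)
k = 18191 (k = -3 + ((8803 + 9222) + 169) = -3 + (18025 + 169) = -3 + 18194 = 18191)
(x + (-34 + 10*(-40))) + k = (903/85550 + (-34 + 10*(-40))) + 18191 = (903/85550 + (-34 - 400)) + 18191 = (903/85550 - 434) + 18191 = -37127797/85550 + 18191 = 1519112253/85550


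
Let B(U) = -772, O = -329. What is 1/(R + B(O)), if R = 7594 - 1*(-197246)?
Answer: 1/204068 ≈ 4.9003e-6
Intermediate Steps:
R = 204840 (R = 7594 + 197246 = 204840)
1/(R + B(O)) = 1/(204840 - 772) = 1/204068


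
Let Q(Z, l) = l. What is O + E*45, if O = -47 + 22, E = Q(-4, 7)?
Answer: 290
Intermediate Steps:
E = 7
O = -25
O + E*45 = -25 + 7*45 = -25 + 315 = 290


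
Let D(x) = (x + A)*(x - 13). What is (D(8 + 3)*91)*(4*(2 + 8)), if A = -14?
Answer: 21840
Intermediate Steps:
D(x) = (-14 + x)*(-13 + x) (D(x) = (x - 14)*(x - 13) = (-14 + x)*(-13 + x))
(D(8 + 3)*91)*(4*(2 + 8)) = ((182 + (8 + 3)² - 27*(8 + 3))*91)*(4*(2 + 8)) = ((182 + 11² - 27*11)*91)*(4*10) = ((182 + 121 - 297)*91)*40 = (6*91)*40 = 546*40 = 21840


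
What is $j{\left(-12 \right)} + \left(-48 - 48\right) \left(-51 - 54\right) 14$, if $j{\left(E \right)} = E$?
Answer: $141108$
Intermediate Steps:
$j{\left(-12 \right)} + \left(-48 - 48\right) \left(-51 - 54\right) 14 = -12 + \left(-48 - 48\right) \left(-51 - 54\right) 14 = -12 + \left(-96\right) \left(-105\right) 14 = -12 + 10080 \cdot 14 = -12 + 141120 = 141108$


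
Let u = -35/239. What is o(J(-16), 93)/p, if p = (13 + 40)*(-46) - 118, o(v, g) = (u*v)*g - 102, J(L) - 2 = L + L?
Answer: -86/717 ≈ -0.11994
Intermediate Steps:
u = -35/239 (u = -35*1/239 = -35/239 ≈ -0.14644)
J(L) = 2 + 2*L (J(L) = 2 + (L + L) = 2 + 2*L)
o(v, g) = -102 - 35*g*v/239 (o(v, g) = (-35*v/239)*g - 102 = -35*g*v/239 - 102 = -102 - 35*g*v/239)
p = -2556 (p = 53*(-46) - 118 = -2438 - 118 = -2556)
o(J(-16), 93)/p = (-102 - 35/239*93*(2 + 2*(-16)))/(-2556) = (-102 - 35/239*93*(2 - 32))*(-1/2556) = (-102 - 35/239*93*(-30))*(-1/2556) = (-102 + 97650/239)*(-1/2556) = (73272/239)*(-1/2556) = -86/717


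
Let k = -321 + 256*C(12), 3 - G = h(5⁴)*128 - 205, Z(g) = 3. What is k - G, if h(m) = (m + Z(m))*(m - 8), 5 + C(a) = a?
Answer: 49598191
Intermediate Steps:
C(a) = -5 + a
h(m) = (-8 + m)*(3 + m) (h(m) = (m + 3)*(m - 8) = (3 + m)*(-8 + m) = (-8 + m)*(3 + m))
G = -49596720 (G = 3 - ((-24 + (5⁴)² - 5*5⁴)*128 - 205) = 3 - ((-24 + 625² - 5*625)*128 - 205) = 3 - ((-24 + 390625 - 3125)*128 - 205) = 3 - (387476*128 - 205) = 3 - (49596928 - 205) = 3 - 1*49596723 = 3 - 49596723 = -49596720)
k = 1471 (k = -321 + 256*(-5 + 12) = -321 + 256*7 = -321 + 1792 = 1471)
k - G = 1471 - 1*(-49596720) = 1471 + 49596720 = 49598191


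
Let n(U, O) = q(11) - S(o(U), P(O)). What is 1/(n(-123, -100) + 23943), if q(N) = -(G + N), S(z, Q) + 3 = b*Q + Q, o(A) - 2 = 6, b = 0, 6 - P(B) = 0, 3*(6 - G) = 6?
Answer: 1/23925 ≈ 4.1797e-5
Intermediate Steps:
G = 4 (G = 6 - ⅓*6 = 6 - 2 = 4)
P(B) = 6 (P(B) = 6 - 1*0 = 6 + 0 = 6)
o(A) = 8 (o(A) = 2 + 6 = 8)
S(z, Q) = -3 + Q (S(z, Q) = -3 + (0*Q + Q) = -3 + (0 + Q) = -3 + Q)
q(N) = -4 - N (q(N) = -(4 + N) = -4 - N)
n(U, O) = -18 (n(U, O) = (-4 - 1*11) - (-3 + 6) = (-4 - 11) - 1*3 = -15 - 3 = -18)
1/(n(-123, -100) + 23943) = 1/(-18 + 23943) = 1/23925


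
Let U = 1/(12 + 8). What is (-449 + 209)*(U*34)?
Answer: -408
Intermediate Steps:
U = 1/20 ≈ 0.050000
(-449 + 209)*(U*34) = (-449 + 209)*((1/20)*34) = -240*17/10 = -408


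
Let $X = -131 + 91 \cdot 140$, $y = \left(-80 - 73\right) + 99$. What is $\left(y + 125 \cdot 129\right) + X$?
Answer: $28680$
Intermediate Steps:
$y = -54$ ($y = -153 + 99 = -54$)
$X = 12609$ ($X = -131 + 12740 = 12609$)
$\left(y + 125 \cdot 129\right) + X = \left(-54 + 125 \cdot 129\right) + 12609 = \left(-54 + 16125\right) + 12609 = 16071 + 12609 = 28680$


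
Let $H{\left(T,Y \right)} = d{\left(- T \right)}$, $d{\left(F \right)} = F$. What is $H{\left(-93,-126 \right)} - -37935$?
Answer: $38028$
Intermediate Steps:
$H{\left(T,Y \right)} = - T$
$H{\left(-93,-126 \right)} - -37935 = \left(-1\right) \left(-93\right) - -37935 = 93 + 37935 = 38028$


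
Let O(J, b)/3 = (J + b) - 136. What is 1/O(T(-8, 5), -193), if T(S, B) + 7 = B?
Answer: -1/993 ≈ -0.0010071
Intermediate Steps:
T(S, B) = -7 + B
O(J, b) = -408 + 3*J + 3*b (O(J, b) = 3*((J + b) - 136) = 3*(-136 + J + b) = -408 + 3*J + 3*b)
1/O(T(-8, 5), -193) = 1/(-408 + 3*(-7 + 5) + 3*(-193)) = 1/(-408 + 3*(-2) - 579) = 1/(-408 - 6 - 579) = 1/(-993) = -1/993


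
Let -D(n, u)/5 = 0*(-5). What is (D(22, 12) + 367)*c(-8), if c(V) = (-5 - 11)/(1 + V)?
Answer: 5872/7 ≈ 838.86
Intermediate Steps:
c(V) = -16/(1 + V)
D(n, u) = 0 (D(n, u) = -0*(-5) = -5*0 = 0)
(D(22, 12) + 367)*c(-8) = (0 + 367)*(-16/(1 - 8)) = 367*(-16/(-7)) = 367*(-16*(-⅐)) = 367*(16/7) = 5872/7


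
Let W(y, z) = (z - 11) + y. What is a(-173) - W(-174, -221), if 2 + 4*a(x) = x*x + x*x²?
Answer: -2573083/2 ≈ -1.2865e+6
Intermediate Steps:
W(y, z) = -11 + y + z (W(y, z) = (-11 + z) + y = -11 + y + z)
a(x) = -½ + x²/4 + x³/4 (a(x) = -½ + (x*x + x*x²)/4 = -½ + (x² + x³)/4 = -½ + (x²/4 + x³/4) = -½ + x²/4 + x³/4)
a(-173) - W(-174, -221) = (-½ + (¼)*(-173)² + (¼)*(-173)³) - (-11 - 174 - 221) = (-½ + (¼)*29929 + (¼)*(-5177717)) - 1*(-406) = (-½ + 29929/4 - 5177717/4) + 406 = -2573895/2 + 406 = -2573083/2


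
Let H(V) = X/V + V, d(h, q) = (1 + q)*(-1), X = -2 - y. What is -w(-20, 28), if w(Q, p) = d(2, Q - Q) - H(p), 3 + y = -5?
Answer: 409/14 ≈ 29.214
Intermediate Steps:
y = -8 (y = -3 - 5 = -8)
X = 6 (X = -2 - 1*(-8) = -2 + 8 = 6)
d(h, q) = -1 - q
H(V) = V + 6/V (H(V) = 6/V + V = V + 6/V)
w(Q, p) = -1 - p - 6/p (w(Q, p) = (-1 - (Q - Q)) - (p + 6/p) = (-1 - 1*0) + (-p - 6/p) = (-1 + 0) + (-p - 6/p) = -1 + (-p - 6/p) = -1 - p - 6/p)
-w(-20, 28) = -(-1 - 1*28 - 6/28) = -(-1 - 28 - 6*1/28) = -(-1 - 28 - 3/14) = -1*(-409/14) = 409/14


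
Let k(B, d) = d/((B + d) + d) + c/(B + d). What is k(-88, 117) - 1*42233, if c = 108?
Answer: -178795361/4234 ≈ -42229.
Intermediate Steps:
k(B, d) = 108/(B + d) + d/(B + 2*d) (k(B, d) = d/((B + d) + d) + 108/(B + d) = d/(B + 2*d) + 108/(B + d) = 108/(B + d) + d/(B + 2*d))
k(-88, 117) - 1*42233 = (117**2 + 108*(-88) + 216*117 - 88*117)/((-88)**2 + 2*117**2 + 3*(-88)*117) - 1*42233 = (13689 - 9504 + 25272 - 10296)/(7744 + 2*13689 - 30888) - 42233 = 19161/(7744 + 27378 - 30888) - 42233 = 19161/4234 - 42233 = -178795361/4234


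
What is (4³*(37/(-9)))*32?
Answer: -75776/9 ≈ -8419.6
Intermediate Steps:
(4³*(37/(-9)))*32 = (64*(37*(-⅑)))*32 = (64*(-37/9))*32 = -2368/9*32 = -75776/9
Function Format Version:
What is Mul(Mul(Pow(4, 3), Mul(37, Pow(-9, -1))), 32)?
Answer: Rational(-75776, 9) ≈ -8419.6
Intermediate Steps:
Mul(Mul(Pow(4, 3), Mul(37, Pow(-9, -1))), 32) = Mul(Mul(64, Mul(37, Rational(-1, 9))), 32) = Mul(Mul(64, Rational(-37, 9)), 32) = Mul(Rational(-2368, 9), 32) = Rational(-75776, 9)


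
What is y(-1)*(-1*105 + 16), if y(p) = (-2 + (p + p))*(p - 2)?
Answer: -1068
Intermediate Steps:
y(p) = (-2 + p)*(-2 + 2*p) (y(p) = (-2 + 2*p)*(-2 + p) = (-2 + p)*(-2 + 2*p))
y(-1)*(-1*105 + 16) = (4 - 6*(-1) + 2*(-1)**2)*(-1*105 + 16) = (4 + 6 + 2*1)*(-105 + 16) = (4 + 6 + 2)*(-89) = 12*(-89) = -1068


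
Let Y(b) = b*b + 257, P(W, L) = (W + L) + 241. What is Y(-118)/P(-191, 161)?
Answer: 14181/211 ≈ 67.208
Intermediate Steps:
P(W, L) = 241 + L + W (P(W, L) = (L + W) + 241 = 241 + L + W)
Y(b) = 257 + b² (Y(b) = b² + 257 = 257 + b²)
Y(-118)/P(-191, 161) = (257 + (-118)²)/(241 + 161 - 191) = (257 + 13924)/211 = 14181*(1/211) = 14181/211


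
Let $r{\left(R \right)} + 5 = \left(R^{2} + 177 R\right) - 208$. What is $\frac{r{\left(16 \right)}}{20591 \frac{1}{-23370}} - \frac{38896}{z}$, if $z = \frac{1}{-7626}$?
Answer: $\frac{6107653680786}{20591} \approx 2.9662 \cdot 10^{8}$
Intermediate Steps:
$z = - \frac{1}{7626} \approx -0.00013113$
$r{\left(R \right)} = -213 + R^{2} + 177 R$ ($r{\left(R \right)} = -5 - \left(208 - R^{2} - 177 R\right) = -5 + \left(-208 + R^{2} + 177 R\right) = -213 + R^{2} + 177 R$)
$\frac{r{\left(16 \right)}}{20591 \frac{1}{-23370}} - \frac{38896}{z} = \frac{-213 + 16^{2} + 177 \cdot 16}{20591 \frac{1}{-23370}} - \frac{38896}{- \frac{1}{7626}} = \frac{-213 + 256 + 2832}{20591 \left(- \frac{1}{23370}\right)} - -296620896 = \frac{2875}{- \frac{20591}{23370}} + 296620896 = 2875 \left(- \frac{23370}{20591}\right) + 296620896 = - \frac{67188750}{20591} + 296620896 = \frac{6107653680786}{20591}$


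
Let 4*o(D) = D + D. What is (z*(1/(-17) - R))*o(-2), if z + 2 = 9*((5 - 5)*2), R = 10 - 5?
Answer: -172/17 ≈ -10.118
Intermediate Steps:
o(D) = D/2 (o(D) = (D + D)/4 = (2*D)/4 = D/2)
R = 5
z = -2 (z = -2 + 9*((5 - 5)*2) = -2 + 9*(0*2) = -2 + 9*0 = -2 + 0 = -2)
(z*(1/(-17) - R))*o(-2) = (-2*(1/(-17) - 1*5))*((1/2)*(-2)) = -2*(-1/17 - 5)*(-1) = -2*(-86/17)*(-1) = (172/17)*(-1) = -172/17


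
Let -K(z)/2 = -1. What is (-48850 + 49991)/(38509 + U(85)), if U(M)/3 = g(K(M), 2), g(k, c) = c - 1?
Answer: 1141/38512 ≈ 0.029627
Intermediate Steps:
K(z) = 2 (K(z) = -2*(-1) = 2)
g(k, c) = -1 + c
U(M) = 3 (U(M) = 3*(-1 + 2) = 3*1 = 3)
(-48850 + 49991)/(38509 + U(85)) = (-48850 + 49991)/(38509 + 3) = 1141/38512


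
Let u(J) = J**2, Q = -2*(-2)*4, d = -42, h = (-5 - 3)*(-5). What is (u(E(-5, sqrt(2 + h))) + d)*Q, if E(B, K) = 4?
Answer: -416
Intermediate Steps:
h = 40 (h = -8*(-5) = 40)
Q = 16 (Q = 4*4 = 16)
(u(E(-5, sqrt(2 + h))) + d)*Q = (4**2 - 42)*16 = (16 - 42)*16 = -26*16 = -416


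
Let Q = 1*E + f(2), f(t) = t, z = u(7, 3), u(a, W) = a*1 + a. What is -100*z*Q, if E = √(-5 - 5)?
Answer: -2800 - 1400*I*√10 ≈ -2800.0 - 4427.2*I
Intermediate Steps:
u(a, W) = 2*a (u(a, W) = a + a = 2*a)
z = 14 (z = 2*7 = 14)
E = I*√10 (E = √(-10) = I*√10 ≈ 3.1623*I)
Q = 2 + I*√10 (Q = 1*(I*√10) + 2 = I*√10 + 2 = 2 + I*√10 ≈ 2.0 + 3.1623*I)
-100*z*Q = -1400*(2 + I*√10) = -100*(28 + 14*I*√10) = -2800 - 1400*I*√10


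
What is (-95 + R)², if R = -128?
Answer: 49729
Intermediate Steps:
(-95 + R)² = (-95 - 128)² = (-223)² = 49729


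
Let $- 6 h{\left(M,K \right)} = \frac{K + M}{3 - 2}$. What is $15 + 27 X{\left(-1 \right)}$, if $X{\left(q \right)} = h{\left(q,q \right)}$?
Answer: $24$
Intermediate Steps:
$h{\left(M,K \right)} = - \frac{K}{6} - \frac{M}{6}$ ($h{\left(M,K \right)} = - \frac{\left(K + M\right) \frac{1}{3 - 2}}{6} = - \frac{\left(K + M\right) 1^{-1}}{6} = - \frac{\left(K + M\right) 1}{6} = - \frac{K + M}{6} = - \frac{K}{6} - \frac{M}{6}$)
$X{\left(q \right)} = - \frac{q}{3}$ ($X{\left(q \right)} = - \frac{q}{6} - \frac{q}{6} = - \frac{q}{3}$)
$15 + 27 X{\left(-1 \right)} = 15 + 27 \left(\left(- \frac{1}{3}\right) \left(-1\right)\right) = 15 + 27 \cdot \frac{1}{3} = 15 + 9 = 24$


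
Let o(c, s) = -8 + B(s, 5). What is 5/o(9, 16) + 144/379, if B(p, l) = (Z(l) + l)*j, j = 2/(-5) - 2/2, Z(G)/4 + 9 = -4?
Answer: 51091/109531 ≈ 0.46645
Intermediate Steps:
Z(G) = -52 (Z(G) = -36 + 4*(-4) = -36 - 16 = -52)
j = -7/5 (j = 2*(-1/5) - 2*1/2 = -2/5 - 1 = -7/5 ≈ -1.4000)
B(p, l) = 364/5 - 7*l/5 (B(p, l) = (-52 + l)*(-7/5) = 364/5 - 7*l/5)
o(c, s) = 289/5 (o(c, s) = -8 + (364/5 - 7/5*5) = -8 + (364/5 - 7) = -8 + 329/5 = 289/5)
5/o(9, 16) + 144/379 = 5/(289/5) + 144/379 = 5*(5/289) + 144*(1/379) = 25/289 + 144/379 = 51091/109531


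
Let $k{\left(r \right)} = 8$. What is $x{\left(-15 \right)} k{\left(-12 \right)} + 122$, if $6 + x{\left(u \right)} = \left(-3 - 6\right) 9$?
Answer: $-574$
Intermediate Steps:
$x{\left(u \right)} = -87$ ($x{\left(u \right)} = -6 + \left(-3 - 6\right) 9 = -6 - 81 = -87$)
$x{\left(-15 \right)} k{\left(-12 \right)} + 122 = \left(-87\right) 8 + 122 = -696 + 122 = -574$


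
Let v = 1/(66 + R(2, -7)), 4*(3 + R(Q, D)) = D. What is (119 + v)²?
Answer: 850247281/60025 ≈ 14165.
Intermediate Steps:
R(Q, D) = -3 + D/4
v = 4/245 (v = 1/(66 + (-3 + (¼)*(-7))) = 1/(66 + (-3 - 7/4)) = 1/(66 - 19/4) = 1/(245/4) = 4/245 ≈ 0.016327)
(119 + v)² = (119 + 4/245)² = (29159/245)² = 850247281/60025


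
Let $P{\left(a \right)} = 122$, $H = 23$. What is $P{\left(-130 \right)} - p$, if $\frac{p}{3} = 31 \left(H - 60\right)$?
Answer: $3563$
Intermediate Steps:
$p = -3441$ ($p = 3 \cdot 31 \left(23 - 60\right) = 3 \cdot 31 \left(-37\right) = 3 \left(-1147\right) = -3441$)
$P{\left(-130 \right)} - p = 122 - -3441 = 122 + 3441 = 3563$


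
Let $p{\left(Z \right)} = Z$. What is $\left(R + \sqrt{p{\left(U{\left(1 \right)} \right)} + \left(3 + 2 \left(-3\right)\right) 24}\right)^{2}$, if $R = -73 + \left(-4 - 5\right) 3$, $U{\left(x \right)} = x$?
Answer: $\left(100 - i \sqrt{71}\right)^{2} \approx 9929.0 - 1685.2 i$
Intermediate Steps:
$R = -100$ ($R = -73 - 27 = -100$)
$\left(R + \sqrt{p{\left(U{\left(1 \right)} \right)} + \left(3 + 2 \left(-3\right)\right) 24}\right)^{2} = \left(-100 + \sqrt{1 + \left(3 + 2 \left(-3\right)\right) 24}\right)^{2} = \left(-100 + \sqrt{1 + \left(3 - 6\right) 24}\right)^{2} = \left(-100 + \sqrt{1 - 72}\right)^{2} = \left(-100 + \sqrt{-71}\right)^{2} = \left(-100 + i \sqrt{71}\right)^{2}$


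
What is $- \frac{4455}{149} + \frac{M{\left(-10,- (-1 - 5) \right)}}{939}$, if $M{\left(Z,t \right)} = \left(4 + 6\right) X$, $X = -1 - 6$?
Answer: $- \frac{4193675}{139911} \approx -29.974$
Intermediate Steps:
$X = -7$ ($X = -1 - 6 = -7$)
$M{\left(Z,t \right)} = -70$ ($M{\left(Z,t \right)} = \left(4 + 6\right) \left(-7\right) = 10 \left(-7\right) = -70$)
$- \frac{4455}{149} + \frac{M{\left(-10,- (-1 - 5) \right)}}{939} = - \frac{4455}{149} - \frac{70}{939} = - \frac{4193675}{139911}$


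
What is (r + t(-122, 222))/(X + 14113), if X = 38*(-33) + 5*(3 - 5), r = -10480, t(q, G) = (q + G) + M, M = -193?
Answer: -10573/12849 ≈ -0.82287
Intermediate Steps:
t(q, G) = -193 + G + q (t(q, G) = (q + G) - 193 = (G + q) - 193 = -193 + G + q)
X = -1264 (X = -1254 + 5*(-2) = -1254 - 10 = -1264)
(r + t(-122, 222))/(X + 14113) = (-10480 + (-193 + 222 - 122))/(-1264 + 14113) = (-10480 - 93)/12849 = -10573*1/12849 = -10573/12849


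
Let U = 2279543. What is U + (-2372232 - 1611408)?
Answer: -1704097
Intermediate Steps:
U + (-2372232 - 1611408) = 2279543 + (-2372232 - 1611408) = 2279543 - 3983640 = -1704097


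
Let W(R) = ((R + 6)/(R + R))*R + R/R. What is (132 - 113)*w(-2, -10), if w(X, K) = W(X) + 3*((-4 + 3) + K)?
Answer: -570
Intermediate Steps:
W(R) = 4 + R/2 (W(R) = ((6 + R)/((2*R)))*R + 1 = ((6 + R)*(1/(2*R)))*R + 1 = ((6 + R)/(2*R))*R + 1 = (3 + R/2) + 1 = 4 + R/2)
w(X, K) = 1 + X/2 + 3*K (w(X, K) = (4 + X/2) + 3*((-4 + 3) + K) = (4 + X/2) + 3*(-1 + K) = (4 + X/2) + (-3 + 3*K) = 1 + X/2 + 3*K)
(132 - 113)*w(-2, -10) = (132 - 113)*(1 + (½)*(-2) + 3*(-10)) = 19*(1 - 1 - 30) = 19*(-30) = -570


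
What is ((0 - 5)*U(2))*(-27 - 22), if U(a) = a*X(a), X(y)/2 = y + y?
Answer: 3920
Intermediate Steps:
X(y) = 4*y (X(y) = 2*(y + y) = 2*(2*y) = 4*y)
U(a) = 4*a**2 (U(a) = a*(4*a) = 4*a**2)
((0 - 5)*U(2))*(-27 - 22) = ((0 - 5)*(4*2**2))*(-27 - 22) = -20*4*(-49) = -5*16*(-49) = -80*(-49) = 3920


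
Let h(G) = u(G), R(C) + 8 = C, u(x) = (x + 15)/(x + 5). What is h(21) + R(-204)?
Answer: -2738/13 ≈ -210.62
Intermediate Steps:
u(x) = (15 + x)/(5 + x)
R(C) = -8 + C
h(G) = (15 + G)/(5 + G)
h(21) + R(-204) = (15 + 21)/(5 + 21) + (-8 - 204) = 36/26 - 212 = (1/26)*36 - 212 = 18/13 - 212 = -2738/13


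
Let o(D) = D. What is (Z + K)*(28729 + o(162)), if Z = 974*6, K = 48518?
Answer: 1570572542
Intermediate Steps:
Z = 5844
(Z + K)*(28729 + o(162)) = (5844 + 48518)*(28729 + 162) = 54362*28891 = 1570572542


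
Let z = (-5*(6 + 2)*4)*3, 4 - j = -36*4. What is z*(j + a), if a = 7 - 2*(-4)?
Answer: -78240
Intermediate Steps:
a = 15 (a = 7 + 8 = 15)
j = 148 (j = 4 - (-36)*4 = 4 - 1*(-144) = 4 + 144 = 148)
z = -480 (z = (-5*8*4)*3 = -40*4*3 = -160*3 = -480)
z*(j + a) = -480*(148 + 15) = -480*163 = -78240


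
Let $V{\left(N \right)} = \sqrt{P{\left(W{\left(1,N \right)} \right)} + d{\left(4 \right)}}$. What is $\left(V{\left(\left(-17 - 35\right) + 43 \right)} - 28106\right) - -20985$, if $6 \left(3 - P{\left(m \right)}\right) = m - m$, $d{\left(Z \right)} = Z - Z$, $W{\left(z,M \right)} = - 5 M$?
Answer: $-7121 + \sqrt{3} \approx -7119.3$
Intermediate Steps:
$d{\left(Z \right)} = 0$
$P{\left(m \right)} = 3$ ($P{\left(m \right)} = 3 - \frac{m - m}{6} = 3 - 0 = 3 + 0 = 3$)
$V{\left(N \right)} = \sqrt{3}$ ($V{\left(N \right)} = \sqrt{3 + 0} = \sqrt{3}$)
$\left(V{\left(\left(-17 - 35\right) + 43 \right)} - 28106\right) - -20985 = \left(\sqrt{3} - 28106\right) - -20985 = \left(-28106 + \sqrt{3}\right) + 20985 = -7121 + \sqrt{3}$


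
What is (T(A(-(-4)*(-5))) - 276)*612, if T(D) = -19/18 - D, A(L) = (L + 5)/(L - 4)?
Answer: -339881/2 ≈ -1.6994e+5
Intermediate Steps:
A(L) = (5 + L)/(-4 + L)
T(D) = -19/18 - D (T(D) = -19*1/18 - D = -19/18 - D)
(T(A(-(-4)*(-5))) - 276)*612 = ((-19/18 - (5 - (-4)*(-5))/(-4 - (-4)*(-5))) - 276)*612 = ((-19/18 - (5 - 1*20)/(-4 - 1*20)) - 276)*612 = ((-19/18 - (5 - 20)/(-4 - 20)) - 276)*612 = ((-19/18 - (-15)/(-24)) - 276)*612 = ((-19/18 - (-1)*(-15)/24) - 276)*612 = ((-19/18 - 1*5/8) - 276)*612 = ((-19/18 - 5/8) - 276)*612 = (-121/72 - 276)*612 = -19993/72*612 = -339881/2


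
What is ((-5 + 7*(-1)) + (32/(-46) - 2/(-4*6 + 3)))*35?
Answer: -30430/69 ≈ -441.01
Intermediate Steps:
((-5 + 7*(-1)) + (32/(-46) - 2/(-4*6 + 3)))*35 = ((-5 - 7) + (32*(-1/46) - 2/(-24 + 3)))*35 = (-12 + (-16/23 - 2/(-21)))*35 = (-12 + (-16/23 - 2*(-1/21)))*35 = (-12 + (-16/23 + 2/21))*35 = (-12 - 290/483)*35 = -6086/483*35 = -30430/69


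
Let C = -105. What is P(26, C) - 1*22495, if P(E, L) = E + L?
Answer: -22574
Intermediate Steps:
P(26, C) - 1*22495 = (26 - 105) - 1*22495 = -79 - 22495 = -22574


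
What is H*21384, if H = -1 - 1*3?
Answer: -85536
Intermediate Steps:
H = -4 (H = -1 - 3 = -4)
H*21384 = -4*21384 = -85536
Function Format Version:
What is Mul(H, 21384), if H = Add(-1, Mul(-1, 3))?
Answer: -85536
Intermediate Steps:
H = -4 (H = Add(-1, -3) = -4)
Mul(H, 21384) = Mul(-4, 21384) = -85536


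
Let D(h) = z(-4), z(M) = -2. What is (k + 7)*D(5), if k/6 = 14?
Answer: -182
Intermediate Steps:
k = 84 (k = 6*14 = 84)
D(h) = -2
(k + 7)*D(5) = (84 + 7)*(-2) = 91*(-2) = -182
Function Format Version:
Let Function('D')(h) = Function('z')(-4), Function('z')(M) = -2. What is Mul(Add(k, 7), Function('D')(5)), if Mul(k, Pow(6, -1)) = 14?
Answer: -182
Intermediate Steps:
k = 84 (k = Mul(6, 14) = 84)
Function('D')(h) = -2
Mul(Add(k, 7), Function('D')(5)) = Mul(Add(84, 7), -2) = Mul(91, -2) = -182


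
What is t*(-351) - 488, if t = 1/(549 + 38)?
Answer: -286807/587 ≈ -488.60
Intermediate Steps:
t = 1/587 ≈ 0.0017036
t*(-351) - 488 = (1/587)*(-351) - 488 = -351/587 - 488 = -286807/587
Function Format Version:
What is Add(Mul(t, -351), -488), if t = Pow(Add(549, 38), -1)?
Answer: Rational(-286807, 587) ≈ -488.60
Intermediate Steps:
t = Rational(1, 587) (t = Pow(587, -1) = Rational(1, 587) ≈ 0.0017036)
Add(Mul(t, -351), -488) = Add(Mul(Rational(1, 587), -351), -488) = Add(Rational(-351, 587), -488) = Rational(-286807, 587)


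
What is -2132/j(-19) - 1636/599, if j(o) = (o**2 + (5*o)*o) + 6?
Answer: -1207615/325257 ≈ -3.7128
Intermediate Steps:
j(o) = 6 + 6*o**2 (j(o) = (o**2 + 5*o**2) + 6 = 6*o**2 + 6 = 6 + 6*o**2)
-2132/j(-19) - 1636/599 = -2132/(6 + 6*(-19)**2) - 1636/599 = -2132/(6 + 6*361) - 1636*1/599 = -2132/(6 + 2166) - 1636/599 = -2132/2172 - 1636/599 = -2132*1/2172 - 1636/599 = -533/543 - 1636/599 = -1207615/325257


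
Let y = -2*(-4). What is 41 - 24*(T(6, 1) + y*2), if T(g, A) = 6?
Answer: -487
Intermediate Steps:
y = 8
41 - 24*(T(6, 1) + y*2) = 41 - 24*(6 + 8*2) = 41 - 24*(6 + 16) = 41 - 24*22 = 41 - 528 = -487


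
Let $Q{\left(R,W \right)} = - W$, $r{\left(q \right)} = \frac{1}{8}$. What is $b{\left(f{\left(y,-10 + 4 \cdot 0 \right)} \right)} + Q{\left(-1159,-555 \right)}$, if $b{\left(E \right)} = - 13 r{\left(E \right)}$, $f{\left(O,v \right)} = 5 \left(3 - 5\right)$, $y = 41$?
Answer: $\frac{4427}{8} \approx 553.38$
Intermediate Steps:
$r{\left(q \right)} = \frac{1}{8}$
$f{\left(O,v \right)} = -10$ ($f{\left(O,v \right)} = 5 \left(-2\right) = -10$)
$b{\left(E \right)} = - \frac{13}{8}$ ($b{\left(E \right)} = \left(-13\right) \frac{1}{8} = - \frac{13}{8}$)
$b{\left(f{\left(y,-10 + 4 \cdot 0 \right)} \right)} + Q{\left(-1159,-555 \right)} = - \frac{13}{8} - -555 = - \frac{13}{8} + 555 = \frac{4427}{8}$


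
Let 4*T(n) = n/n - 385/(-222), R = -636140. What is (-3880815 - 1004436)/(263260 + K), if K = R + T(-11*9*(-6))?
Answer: 4338102888/331116833 ≈ 13.101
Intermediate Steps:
T(n) = 607/888 (T(n) = (n/n - 385/(-222))/4 = (1 - 385*(-1/222))/4 = (1 + 385/222)/4 = (¼)*(607/222) = 607/888)
K = -564891713/888 (K = -636140 + 607/888 = -564891713/888 ≈ -6.3614e+5)
(-3880815 - 1004436)/(263260 + K) = (-3880815 - 1004436)/(263260 - 564891713/888) = -4885251/(-331116833/888) = -4885251*(-888/331116833) = 4338102888/331116833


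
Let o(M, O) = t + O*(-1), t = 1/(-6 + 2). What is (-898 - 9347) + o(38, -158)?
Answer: -40349/4 ≈ -10087.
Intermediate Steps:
t = -1/4 (t = 1/(-4) = -1/4 ≈ -0.25000)
o(M, O) = -1/4 - O (o(M, O) = -1/4 + O*(-1) = -1/4 - O)
(-898 - 9347) + o(38, -158) = (-898 - 9347) + (-1/4 - 1*(-158)) = -10245 + (-1/4 + 158) = -10245 + 631/4 = -40349/4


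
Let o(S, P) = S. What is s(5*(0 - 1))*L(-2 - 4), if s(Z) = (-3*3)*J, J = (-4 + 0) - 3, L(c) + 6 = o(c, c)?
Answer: -756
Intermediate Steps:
L(c) = -6 + c
J = -7 (J = -4 - 3 = -7)
s(Z) = 63 (s(Z) = -3*3*(-7) = -9*(-7) = 63)
s(5*(0 - 1))*L(-2 - 4) = 63*(-6 + (-2 - 4)) = 63*(-6 - 6) = 63*(-12) = -756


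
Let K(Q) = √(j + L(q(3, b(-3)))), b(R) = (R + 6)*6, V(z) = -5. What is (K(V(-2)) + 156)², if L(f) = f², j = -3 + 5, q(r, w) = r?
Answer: (156 + √11)² ≈ 25382.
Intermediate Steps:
b(R) = 36 + 6*R (b(R) = (6 + R)*6 = 36 + 6*R)
j = 2
K(Q) = √11 (K(Q) = √(2 + 3²) = √(2 + 9) = √11)
(K(V(-2)) + 156)² = (√11 + 156)² = (156 + √11)²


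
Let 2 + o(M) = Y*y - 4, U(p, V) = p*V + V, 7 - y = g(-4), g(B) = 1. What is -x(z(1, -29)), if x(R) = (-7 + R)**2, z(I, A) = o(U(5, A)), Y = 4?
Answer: -121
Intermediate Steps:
y = 6 (y = 7 - 1*1 = 7 - 1 = 6)
U(p, V) = V + V*p (U(p, V) = V*p + V = V + V*p)
o(M) = 18 (o(M) = -2 + (4*6 - 4) = -2 + (24 - 4) = -2 + 20 = 18)
z(I, A) = 18
-x(z(1, -29)) = -(-7 + 18)**2 = -1*11**2 = -1*121 = -121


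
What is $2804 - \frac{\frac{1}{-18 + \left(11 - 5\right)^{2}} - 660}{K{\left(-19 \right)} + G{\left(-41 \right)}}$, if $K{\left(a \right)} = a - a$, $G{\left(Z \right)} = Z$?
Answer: $\frac{2057473}{738} \approx 2787.9$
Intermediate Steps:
$K{\left(a \right)} = 0$
$2804 - \frac{\frac{1}{-18 + \left(11 - 5\right)^{2}} - 660}{K{\left(-19 \right)} + G{\left(-41 \right)}} = 2804 - \frac{\frac{1}{-18 + \left(11 - 5\right)^{2}} - 660}{0 - 41} = 2804 - \frac{\frac{1}{-18 + 6^{2}} - 660}{-41} = 2804 - \left(\frac{1}{-18 + 36} - 660\right) \left(- \frac{1}{41}\right) = 2804 - \left(\frac{1}{18} - 660\right) \left(- \frac{1}{41}\right) = 2804 - \left(- \frac{11879}{18}\right) \left(- \frac{1}{41}\right) = 2804 - \frac{11879}{738} = \frac{2057473}{738}$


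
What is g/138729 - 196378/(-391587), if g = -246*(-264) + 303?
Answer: 2513961931/2586879663 ≈ 0.97181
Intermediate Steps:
g = 65247 (g = 64944 + 303 = 65247)
g/138729 - 196378/(-391587) = 65247/138729 - 196378/(-391587) = 65247*(1/138729) - 196378*(-1/391587) = 21749/46243 + 28054/55941 = 2513961931/2586879663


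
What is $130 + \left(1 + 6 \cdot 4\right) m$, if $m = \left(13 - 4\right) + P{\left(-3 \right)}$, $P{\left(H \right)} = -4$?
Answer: $255$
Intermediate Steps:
$m = 5$ ($m = \left(13 - 4\right) - 4 = 9 - 4 = 5$)
$130 + \left(1 + 6 \cdot 4\right) m = 130 + \left(1 + 6 \cdot 4\right) 5 = 130 + \left(1 + 24\right) 5 = 130 + 25 \cdot 5 = 130 + 125 = 255$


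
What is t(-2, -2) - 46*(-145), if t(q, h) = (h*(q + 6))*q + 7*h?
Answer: 6672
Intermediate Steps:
t(q, h) = 7*h + h*q*(6 + q) (t(q, h) = (h*(6 + q))*q + 7*h = h*q*(6 + q) + 7*h = 7*h + h*q*(6 + q))
t(-2, -2) - 46*(-145) = -2*(7 + (-2)² + 6*(-2)) - 46*(-145) = -2*(7 + 4 - 12) + 6670 = -2*(-1) + 6670 = 2 + 6670 = 6672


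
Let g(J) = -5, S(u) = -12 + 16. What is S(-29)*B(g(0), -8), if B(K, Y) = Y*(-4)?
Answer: 128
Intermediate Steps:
S(u) = 4
B(K, Y) = -4*Y
S(-29)*B(g(0), -8) = 4*(-4*(-8)) = 4*32 = 128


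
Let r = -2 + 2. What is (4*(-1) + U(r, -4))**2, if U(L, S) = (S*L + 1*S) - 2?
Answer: 100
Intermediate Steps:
r = 0
U(L, S) = -2 + S + L*S (U(L, S) = (L*S + S) - 2 = (S + L*S) - 2 = -2 + S + L*S)
(4*(-1) + U(r, -4))**2 = (4*(-1) + (-2 - 4 + 0*(-4)))**2 = (-4 + (-2 - 4 + 0))**2 = (-4 - 6)**2 = (-10)**2 = 100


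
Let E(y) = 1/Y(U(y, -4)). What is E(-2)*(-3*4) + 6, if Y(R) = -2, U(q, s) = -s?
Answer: 12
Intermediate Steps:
E(y) = -1/2 (E(y) = 1/(-2) = -1/2)
E(-2)*(-3*4) + 6 = -(-3)*4/2 + 6 = -1/2*(-12) + 6 = 6 + 6 = 12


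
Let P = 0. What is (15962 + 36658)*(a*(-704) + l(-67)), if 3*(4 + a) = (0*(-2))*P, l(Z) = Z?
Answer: 144652380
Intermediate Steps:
a = -4 (a = -4 + ((0*(-2))*0)/3 = -4 + (0*0)/3 = -4 + (⅓)*0 = -4 + 0 = -4)
(15962 + 36658)*(a*(-704) + l(-67)) = (15962 + 36658)*(-4*(-704) - 67) = 52620*(2816 - 67) = 52620*2749 = 144652380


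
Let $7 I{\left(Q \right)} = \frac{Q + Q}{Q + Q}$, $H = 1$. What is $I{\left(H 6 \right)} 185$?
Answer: $\frac{185}{7} \approx 26.429$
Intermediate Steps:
$I{\left(Q \right)} = \frac{1}{7}$ ($I{\left(Q \right)} = \frac{\left(Q + Q\right) \frac{1}{Q + Q}}{7} = \frac{2 Q \frac{1}{2 Q}}{7} = \frac{1}{7} \cdot 1 = \frac{1}{7}$)
$I{\left(H 6 \right)} 185 = \frac{1}{7} \cdot 185 = \frac{185}{7}$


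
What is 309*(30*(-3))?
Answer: -27810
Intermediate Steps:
309*(30*(-3)) = 309*(-90) = -27810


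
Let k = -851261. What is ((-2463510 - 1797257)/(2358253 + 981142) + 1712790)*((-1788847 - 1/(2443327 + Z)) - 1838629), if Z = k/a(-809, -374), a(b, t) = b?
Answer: -41029218369239105995697327179/6603662976163580 ≈ -6.2131e+12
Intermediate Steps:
Z = 851261/809 (Z = -851261/(-809) = -851261*(-1/809) = 851261/809 ≈ 1052.2)
((-2463510 - 1797257)/(2358253 + 981142) + 1712790)*((-1788847 - 1/(2443327 + Z)) - 1838629) = ((-2463510 - 1797257)/(2358253 + 981142) + 1712790)*((-1788847 - 1/(2443327 + 851261/809)) - 1838629) = (-4260767/3339395 + 1712790)*((-1788847 - 1/1977502804/809) - 1838629) = (-4260767*1/3339395 + 1712790)*((-1788847 - 1*809/1977502804) - 1838629) = (-4260767/3339395 + 1712790)*((-1788847 - 809/1977502804) - 1838629) = 5719678101283*(-3537449958427797/1977502804 - 1838629)/3339395 = (5719678101283/3339395)*(-7173343961443513/1977502804) = -41029218369239105995697327179/6603662976163580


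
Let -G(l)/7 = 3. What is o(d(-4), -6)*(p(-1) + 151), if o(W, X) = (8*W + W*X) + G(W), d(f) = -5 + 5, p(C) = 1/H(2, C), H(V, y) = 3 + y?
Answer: -6363/2 ≈ -3181.5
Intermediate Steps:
G(l) = -21 (G(l) = -7*3 = -21)
p(C) = 1/(3 + C)
d(f) = 0
o(W, X) = -21 + 8*W + W*X (o(W, X) = (8*W + W*X) - 21 = -21 + 8*W + W*X)
o(d(-4), -6)*(p(-1) + 151) = (-21 + 8*0 + 0*(-6))*(1/(3 - 1) + 151) = (-21 + 0 + 0)*(1/2 + 151) = -21*(½ + 151) = -21*303/2 = -6363/2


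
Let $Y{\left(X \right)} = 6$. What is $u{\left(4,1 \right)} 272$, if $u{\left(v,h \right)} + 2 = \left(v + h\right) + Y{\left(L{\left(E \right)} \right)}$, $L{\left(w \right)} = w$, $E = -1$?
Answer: $2448$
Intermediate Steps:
$u{\left(v,h \right)} = 4 + h + v$ ($u{\left(v,h \right)} = -2 + \left(\left(v + h\right) + 6\right) = -2 + \left(\left(h + v\right) + 6\right) = -2 + \left(6 + h + v\right) = 4 + h + v$)
$u{\left(4,1 \right)} 272 = \left(4 + 1 + 4\right) 272 = 9 \cdot 272 = 2448$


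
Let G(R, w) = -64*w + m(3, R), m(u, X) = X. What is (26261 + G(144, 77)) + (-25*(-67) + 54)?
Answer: 23206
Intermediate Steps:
G(R, w) = R - 64*w (G(R, w) = -64*w + R = R - 64*w)
(26261 + G(144, 77)) + (-25*(-67) + 54) = (26261 + (144 - 64*77)) + (-25*(-67) + 54) = (26261 + (144 - 4928)) + (1675 + 54) = (26261 - 4784) + 1729 = 21477 + 1729 = 23206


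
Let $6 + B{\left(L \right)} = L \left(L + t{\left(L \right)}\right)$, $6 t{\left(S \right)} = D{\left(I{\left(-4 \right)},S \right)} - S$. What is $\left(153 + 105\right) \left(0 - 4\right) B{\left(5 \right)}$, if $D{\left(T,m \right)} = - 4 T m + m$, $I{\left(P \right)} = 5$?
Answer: $66392$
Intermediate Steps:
$D{\left(T,m \right)} = m - 4 T m$ ($D{\left(T,m \right)} = - 4 T m + m = m - 4 T m$)
$t{\left(S \right)} = - \frac{10 S}{3}$ ($t{\left(S \right)} = \frac{S \left(1 - 20\right) - S}{6} = \frac{S \left(-19\right) - S}{6} = \frac{- 19 S - S}{6} = \frac{\left(-20\right) S}{6} = - \frac{10 S}{3}$)
$B{\left(L \right)} = -6 - \frac{7 L^{2}}{3}$ ($B{\left(L \right)} = -6 + L \left(L - \frac{10 L}{3}\right) = -6 + L \left(- \frac{7 L}{3}\right) = -6 - \frac{7 L^{2}}{3}$)
$\left(153 + 105\right) \left(0 - 4\right) B{\left(5 \right)} = \left(153 + 105\right) \left(0 - 4\right) \left(-6 - \frac{7 \cdot 5^{2}}{3}\right) = 258 \left(- 4 \left(-6 - \frac{175}{3}\right)\right) = 258 \left(\left(-4\right) \left(- \frac{193}{3}\right)\right) = 258 \cdot \frac{772}{3} = 66392$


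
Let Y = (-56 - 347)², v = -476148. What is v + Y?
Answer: -313739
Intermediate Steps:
Y = 162409 (Y = (-403)² = 162409)
v + Y = -476148 + 162409 = -313739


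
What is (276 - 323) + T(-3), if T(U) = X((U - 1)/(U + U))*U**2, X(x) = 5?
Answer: -2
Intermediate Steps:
T(U) = 5*U**2
(276 - 323) + T(-3) = (276 - 323) + 5*(-3)**2 = -47 + 5*9 = -47 + 45 = -2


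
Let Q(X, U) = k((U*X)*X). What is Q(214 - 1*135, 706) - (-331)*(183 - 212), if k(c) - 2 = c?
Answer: 4396549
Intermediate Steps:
k(c) = 2 + c
Q(X, U) = 2 + U*X² (Q(X, U) = 2 + (U*X)*X = 2 + U*X²)
Q(214 - 1*135, 706) - (-331)*(183 - 212) = (2 + 706*(214 - 1*135)²) - (-331)*(183 - 212) = (2 + 706*(214 - 135)²) - (-331)*(-29) = (2 + 706*79²) - 1*9599 = (2 + 706*6241) - 9599 = (2 + 4406146) - 9599 = 4406148 - 9599 = 4396549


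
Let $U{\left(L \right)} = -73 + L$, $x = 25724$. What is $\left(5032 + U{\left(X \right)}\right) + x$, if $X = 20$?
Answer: $30703$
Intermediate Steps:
$\left(5032 + U{\left(X \right)}\right) + x = \left(5032 + \left(-73 + 20\right)\right) + 25724 = \left(5032 - 53\right) + 25724 = 4979 + 25724 = 30703$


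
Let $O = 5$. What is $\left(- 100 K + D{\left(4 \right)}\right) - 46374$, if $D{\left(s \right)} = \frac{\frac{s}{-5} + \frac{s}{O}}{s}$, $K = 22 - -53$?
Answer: $-53874$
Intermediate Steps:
$K = 75$ ($K = 22 + 53 = 75$)
$D{\left(s \right)} = 0$ ($D{\left(s \right)} = \frac{\frac{s}{-5} + \frac{s}{5}}{s} = \frac{s \left(- \frac{1}{5}\right) + s \frac{1}{5}}{s} = \frac{- \frac{s}{5} + \frac{s}{5}}{s} = \frac{0}{s} = 0$)
$\left(- 100 K + D{\left(4 \right)}\right) - 46374 = \left(\left(-100\right) 75 + 0\right) - 46374 = \left(-7500 + 0\right) - 46374 = -7500 - 46374 = -53874$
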